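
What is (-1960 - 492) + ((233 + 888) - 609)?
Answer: -1940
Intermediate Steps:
(-1960 - 492) + ((233 + 888) - 609) = -2452 + (1121 - 609) = -2452 + 512 = -1940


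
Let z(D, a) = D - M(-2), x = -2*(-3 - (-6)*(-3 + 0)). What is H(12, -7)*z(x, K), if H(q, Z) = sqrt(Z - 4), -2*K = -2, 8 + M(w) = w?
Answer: 52*I*sqrt(11) ≈ 172.46*I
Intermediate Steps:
M(w) = -8 + w
K = 1 (K = -1/2*(-2) = 1)
H(q, Z) = sqrt(-4 + Z)
x = 42 (x = -2*(-3 - (-6)*(-3)) = -2*(-3 - 2*9) = -2*(-3 - 18) = -2*(-21) = 42)
z(D, a) = 10 + D (z(D, a) = D - (-8 - 2) = D - 1*(-10) = D + 10 = 10 + D)
H(12, -7)*z(x, K) = sqrt(-4 - 7)*(10 + 42) = sqrt(-11)*52 = (I*sqrt(11))*52 = 52*I*sqrt(11)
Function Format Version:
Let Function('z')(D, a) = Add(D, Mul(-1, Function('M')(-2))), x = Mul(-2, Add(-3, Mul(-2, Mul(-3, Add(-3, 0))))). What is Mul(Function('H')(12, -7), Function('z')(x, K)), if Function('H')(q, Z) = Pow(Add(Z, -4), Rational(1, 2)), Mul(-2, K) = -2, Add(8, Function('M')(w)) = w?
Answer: Mul(52, I, Pow(11, Rational(1, 2))) ≈ Mul(172.46, I)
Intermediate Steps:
Function('M')(w) = Add(-8, w)
K = 1 (K = Mul(Rational(-1, 2), -2) = 1)
Function('H')(q, Z) = Pow(Add(-4, Z), Rational(1, 2))
x = 42 (x = Mul(-2, Add(-3, Mul(-2, Mul(-3, -3)))) = Mul(-2, Add(-3, Mul(-2, 9))) = Mul(-2, Add(-3, -18)) = Mul(-2, -21) = 42)
Function('z')(D, a) = Add(10, D) (Function('z')(D, a) = Add(D, Mul(-1, Add(-8, -2))) = Add(D, Mul(-1, -10)) = Add(D, 10) = Add(10, D))
Mul(Function('H')(12, -7), Function('z')(x, K)) = Mul(Pow(Add(-4, -7), Rational(1, 2)), Add(10, 42)) = Mul(Pow(-11, Rational(1, 2)), 52) = Mul(Mul(I, Pow(11, Rational(1, 2))), 52) = Mul(52, I, Pow(11, Rational(1, 2)))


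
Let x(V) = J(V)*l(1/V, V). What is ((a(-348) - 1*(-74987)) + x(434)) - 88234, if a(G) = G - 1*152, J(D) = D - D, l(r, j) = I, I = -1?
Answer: -13747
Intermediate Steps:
l(r, j) = -1
J(D) = 0
a(G) = -152 + G (a(G) = G - 152 = -152 + G)
x(V) = 0 (x(V) = 0*(-1) = 0)
((a(-348) - 1*(-74987)) + x(434)) - 88234 = (((-152 - 348) - 1*(-74987)) + 0) - 88234 = ((-500 + 74987) + 0) - 88234 = (74487 + 0) - 88234 = 74487 - 88234 = -13747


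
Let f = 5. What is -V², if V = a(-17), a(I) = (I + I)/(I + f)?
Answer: -289/36 ≈ -8.0278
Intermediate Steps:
a(I) = 2*I/(5 + I) (a(I) = (I + I)/(I + 5) = (2*I)/(5 + I) = 2*I/(5 + I))
V = 17/6 (V = 2*(-17)/(5 - 17) = 2*(-17)/(-12) = 2*(-17)*(-1/12) = 17/6 ≈ 2.8333)
-V² = -(17/6)² = -1*289/36 = -289/36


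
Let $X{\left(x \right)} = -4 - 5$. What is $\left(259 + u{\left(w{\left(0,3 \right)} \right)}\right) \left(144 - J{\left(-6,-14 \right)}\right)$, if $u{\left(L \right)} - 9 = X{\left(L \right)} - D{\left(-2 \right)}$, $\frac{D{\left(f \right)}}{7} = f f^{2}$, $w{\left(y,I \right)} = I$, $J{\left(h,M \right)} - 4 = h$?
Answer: $45990$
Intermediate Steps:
$J{\left(h,M \right)} = 4 + h$
$D{\left(f \right)} = 7 f^{3}$ ($D{\left(f \right)} = 7 f f^{2} = 7 f^{3}$)
$X{\left(x \right)} = -9$ ($X{\left(x \right)} = -4 - 5 = -9$)
$u{\left(L \right)} = 56$ ($u{\left(L \right)} = 9 - \left(9 + 7 \left(-2\right)^{3}\right) = 9 - \left(9 + 7 \left(-8\right)\right) = 9 - -47 = 9 + \left(-9 + 56\right) = 9 + 47 = 56$)
$\left(259 + u{\left(w{\left(0,3 \right)} \right)}\right) \left(144 - J{\left(-6,-14 \right)}\right) = \left(259 + 56\right) \left(144 - \left(4 - 6\right)\right) = 315 \left(144 - -2\right) = 315 \left(144 + 2\right) = 315 \cdot 146 = 45990$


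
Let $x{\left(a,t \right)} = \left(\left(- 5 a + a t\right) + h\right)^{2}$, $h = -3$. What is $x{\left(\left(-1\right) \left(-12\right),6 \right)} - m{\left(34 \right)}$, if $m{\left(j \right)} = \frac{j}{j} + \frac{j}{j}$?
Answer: $79$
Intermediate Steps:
$m{\left(j \right)} = 2$ ($m{\left(j \right)} = 1 + 1 = 2$)
$x{\left(a,t \right)} = \left(-3 - 5 a + a t\right)^{2}$ ($x{\left(a,t \right)} = \left(\left(- 5 a + a t\right) - 3\right)^{2} = \left(-3 - 5 a + a t\right)^{2}$)
$x{\left(\left(-1\right) \left(-12\right),6 \right)} - m{\left(34 \right)} = \left(3 + 5 \left(\left(-1\right) \left(-12\right)\right) - \left(-1\right) \left(-12\right) 6\right)^{2} - 2 = \left(3 + 5 \cdot 12 - 12 \cdot 6\right)^{2} - 2 = \left(3 + 60 - 72\right)^{2} - 2 = \left(-9\right)^{2} - 2 = 81 - 2 = 79$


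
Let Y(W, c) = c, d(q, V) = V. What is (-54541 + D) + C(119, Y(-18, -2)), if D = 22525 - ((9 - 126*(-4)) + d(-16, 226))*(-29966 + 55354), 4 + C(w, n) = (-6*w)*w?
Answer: -18878718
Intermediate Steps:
C(w, n) = -4 - 6*w² (C(w, n) = -4 + (-6*w)*w = -4 - 6*w²)
D = -18739207 (D = 22525 - ((9 - 126*(-4)) + 226)*(-29966 + 55354) = 22525 - ((9 + 504) + 226)*25388 = 22525 - (513 + 226)*25388 = 22525 - 739*25388 = 22525 - 1*18761732 = 22525 - 18761732 = -18739207)
(-54541 + D) + C(119, Y(-18, -2)) = (-54541 - 18739207) + (-4 - 6*119²) = -18793748 + (-4 - 6*14161) = -18793748 + (-4 - 84966) = -18793748 - 84970 = -18878718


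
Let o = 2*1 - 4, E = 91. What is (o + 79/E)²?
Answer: 10609/8281 ≈ 1.2811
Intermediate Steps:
o = -2 (o = 2 - 4 = -2)
(o + 79/E)² = (-2 + 79/91)² = (-103/91)² = 10609/8281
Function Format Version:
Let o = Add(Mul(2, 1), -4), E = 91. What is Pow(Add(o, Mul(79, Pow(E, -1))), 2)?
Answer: Rational(10609, 8281) ≈ 1.2811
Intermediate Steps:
o = -2 (o = Add(2, -4) = -2)
Pow(Add(o, Mul(79, Pow(E, -1))), 2) = Pow(Add(-2, Mul(79, Pow(91, -1))), 2) = Pow(Add(-2, Mul(79, Rational(1, 91))), 2) = Pow(Add(-2, Rational(79, 91)), 2) = Pow(Rational(-103, 91), 2) = Rational(10609, 8281)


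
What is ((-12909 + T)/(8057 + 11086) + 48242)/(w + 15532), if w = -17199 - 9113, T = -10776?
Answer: -43974901/9826740 ≈ -4.4750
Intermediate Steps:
w = -26312
((-12909 + T)/(8057 + 11086) + 48242)/(w + 15532) = ((-12909 - 10776)/(8057 + 11086) + 48242)/(-26312 + 15532) = (-23685/19143 + 48242)/(-10780) = (-23685*1/19143 + 48242)*(-1/10780) = (-7895/6381 + 48242)*(-1/10780) = (307824307/6381)*(-1/10780) = -43974901/9826740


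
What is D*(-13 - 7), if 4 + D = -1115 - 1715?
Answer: 56680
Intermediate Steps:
D = -2834 (D = -4 + (-1115 - 1715) = -4 - 2830 = -2834)
D*(-13 - 7) = -2834*(-13 - 7) = -2834*(-20) = 56680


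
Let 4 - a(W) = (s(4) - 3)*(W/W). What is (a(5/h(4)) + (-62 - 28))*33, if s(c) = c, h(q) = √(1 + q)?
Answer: -2871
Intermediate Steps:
a(W) = 3 (a(W) = 4 - (4 - 3)*W/W = 4 - 1 = 3)
(a(5/h(4)) + (-62 - 28))*33 = (3 + (-62 - 28))*33 = (3 - 90)*33 = -87*33 = -2871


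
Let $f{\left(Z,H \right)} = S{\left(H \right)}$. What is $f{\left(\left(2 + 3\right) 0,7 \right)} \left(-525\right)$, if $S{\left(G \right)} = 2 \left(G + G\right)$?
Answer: $-14700$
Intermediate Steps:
$S{\left(G \right)} = 4 G$ ($S{\left(G \right)} = 2 \cdot 2 G = 4 G$)
$f{\left(Z,H \right)} = 4 H$
$f{\left(\left(2 + 3\right) 0,7 \right)} \left(-525\right) = 4 \cdot 7 \left(-525\right) = 28 \left(-525\right) = -14700$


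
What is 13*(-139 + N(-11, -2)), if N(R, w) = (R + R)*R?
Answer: 1339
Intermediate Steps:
N(R, w) = 2*R² (N(R, w) = (2*R)*R = 2*R²)
13*(-139 + N(-11, -2)) = 13*(-139 + 2*(-11)²) = 13*(-139 + 2*121) = 13*(-139 + 242) = 13*103 = 1339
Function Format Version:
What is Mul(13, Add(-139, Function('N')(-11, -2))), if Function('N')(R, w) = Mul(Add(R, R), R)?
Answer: 1339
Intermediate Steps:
Function('N')(R, w) = Mul(2, Pow(R, 2)) (Function('N')(R, w) = Mul(Mul(2, R), R) = Mul(2, Pow(R, 2)))
Mul(13, Add(-139, Function('N')(-11, -2))) = Mul(13, Add(-139, Mul(2, Pow(-11, 2)))) = Mul(13, Add(-139, Mul(2, 121))) = Mul(13, Add(-139, 242)) = Mul(13, 103) = 1339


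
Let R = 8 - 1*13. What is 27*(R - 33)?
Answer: -1026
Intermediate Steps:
R = -5 (R = 8 - 13 = -5)
27*(R - 33) = 27*(-5 - 33) = 27*(-38) = -1026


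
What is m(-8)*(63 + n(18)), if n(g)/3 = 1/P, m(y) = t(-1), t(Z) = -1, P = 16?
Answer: -1011/16 ≈ -63.188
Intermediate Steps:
m(y) = -1
n(g) = 3/16
m(-8)*(63 + n(18)) = -(63 + 3/16) = -1*1011/16 = -1011/16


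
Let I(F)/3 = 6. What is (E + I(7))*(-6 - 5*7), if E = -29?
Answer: 451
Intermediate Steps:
I(F) = 18 (I(F) = 3*6 = 18)
(E + I(7))*(-6 - 5*7) = (-29 + 18)*(-6 - 5*7) = -11*(-6 - 35) = -11*(-41) = 451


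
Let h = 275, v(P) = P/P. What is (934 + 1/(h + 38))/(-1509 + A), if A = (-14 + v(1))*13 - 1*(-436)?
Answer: -292343/388746 ≈ -0.75202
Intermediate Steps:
v(P) = 1
A = 267 (A = (-14 + 1)*13 - 1*(-436) = -13*13 + 436 = -169 + 436 = 267)
(934 + 1/(h + 38))/(-1509 + A) = (934 + 1/(275 + 38))/(-1509 + 267) = (934 + 1/313)/(-1242) = (934 + 1/313)*(-1/1242) = (292343/313)*(-1/1242) = -292343/388746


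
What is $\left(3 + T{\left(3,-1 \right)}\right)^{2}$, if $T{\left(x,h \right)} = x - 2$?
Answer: $16$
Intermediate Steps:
$T{\left(x,h \right)} = -2 + x$
$\left(3 + T{\left(3,-1 \right)}\right)^{2} = \left(3 + \left(-2 + 3\right)\right)^{2} = \left(3 + 1\right)^{2} = 4^{2} = 16$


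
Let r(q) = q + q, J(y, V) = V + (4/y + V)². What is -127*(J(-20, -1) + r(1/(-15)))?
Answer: -2921/75 ≈ -38.947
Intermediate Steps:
J(y, V) = V + (V + 4/y)²
r(q) = 2*q
-127*(J(-20, -1) + r(1/(-15))) = -127*((-1 + (4 - 1*(-20))²/(-20)²) + 2/(-15)) = -127*((-1 + (4 + 20)²/400) + 2*(-1/15)) = -127*((-1 + (1/400)*24²) - 2/15) = -127*((-1 + (1/400)*576) - 2/15) = -127*((-1 + 36/25) - 2/15) = -127*(11/25 - 2/15) = -127*23/75 = -2921/75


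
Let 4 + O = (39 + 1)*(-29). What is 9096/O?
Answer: -758/97 ≈ -7.8144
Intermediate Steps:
O = -1164 (O = -4 + (39 + 1)*(-29) = -4 + 40*(-29) = -4 - 1160 = -1164)
9096/O = 9096/(-1164) = 9096*(-1/1164) = -758/97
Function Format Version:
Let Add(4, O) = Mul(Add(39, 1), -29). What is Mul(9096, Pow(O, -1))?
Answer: Rational(-758, 97) ≈ -7.8144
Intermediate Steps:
O = -1164 (O = Add(-4, Mul(Add(39, 1), -29)) = Add(-4, Mul(40, -29)) = Add(-4, -1160) = -1164)
Mul(9096, Pow(O, -1)) = Mul(9096, Pow(-1164, -1)) = Mul(9096, Rational(-1, 1164)) = Rational(-758, 97)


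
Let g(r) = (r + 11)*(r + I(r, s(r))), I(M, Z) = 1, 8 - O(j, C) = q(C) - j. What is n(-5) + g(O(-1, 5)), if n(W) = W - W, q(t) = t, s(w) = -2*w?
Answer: 39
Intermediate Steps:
n(W) = 0
O(j, C) = 8 + j - C (O(j, C) = 8 - (C - j) = 8 + (j - C) = 8 + j - C)
g(r) = (1 + r)*(11 + r) (g(r) = (r + 11)*(r + 1) = (11 + r)*(1 + r) = (1 + r)*(11 + r))
n(-5) + g(O(-1, 5)) = 0 + (11 + (8 - 1 - 1*5)² + 12*(8 - 1 - 1*5)) = 0 + (11 + (8 - 1 - 5)² + 12*(8 - 1 - 5)) = 0 + (11 + 2² + 12*2) = 0 + (11 + 4 + 24) = 0 + 39 = 39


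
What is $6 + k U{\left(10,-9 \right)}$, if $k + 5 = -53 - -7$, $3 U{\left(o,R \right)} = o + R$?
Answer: $-11$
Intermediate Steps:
$U{\left(o,R \right)} = \frac{R}{3} + \frac{o}{3}$ ($U{\left(o,R \right)} = \frac{o + R}{3} = \frac{R + o}{3} = \frac{R}{3} + \frac{o}{3}$)
$k = -51$ ($k = -5 - 46 = -51$)
$6 + k U{\left(10,-9 \right)} = 6 - 51 \left(\frac{1}{3} \left(-9\right) + \frac{1}{3} \cdot 10\right) = 6 - 51 \left(-3 + \frac{10}{3}\right) = 6 - 17 = -11$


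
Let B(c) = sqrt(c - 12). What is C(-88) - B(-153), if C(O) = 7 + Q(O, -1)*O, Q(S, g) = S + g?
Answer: 7839 - I*sqrt(165) ≈ 7839.0 - 12.845*I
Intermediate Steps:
B(c) = sqrt(-12 + c)
C(O) = 7 + O*(-1 + O) (C(O) = 7 + (O - 1)*O = 7 + (-1 + O)*O = 7 + O*(-1 + O))
C(-88) - B(-153) = (7 - 88*(-1 - 88)) - sqrt(-12 - 153) = (7 - 88*(-89)) - sqrt(-165) = (7 + 7832) - I*sqrt(165) = 7839 - I*sqrt(165)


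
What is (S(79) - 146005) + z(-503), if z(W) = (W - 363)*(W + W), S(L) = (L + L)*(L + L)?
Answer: 750155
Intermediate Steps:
S(L) = 4*L**2 (S(L) = (2*L)*(2*L) = 4*L**2)
z(W) = 2*W*(-363 + W) (z(W) = (-363 + W)*(2*W) = 2*W*(-363 + W))
(S(79) - 146005) + z(-503) = (4*79**2 - 146005) + 2*(-503)*(-363 - 503) = (4*6241 - 146005) + 2*(-503)*(-866) = (24964 - 146005) + 871196 = -121041 + 871196 = 750155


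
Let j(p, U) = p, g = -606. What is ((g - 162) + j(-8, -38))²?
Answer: 602176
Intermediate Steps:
((g - 162) + j(-8, -38))² = ((-606 - 162) - 8)² = (-768 - 8)² = (-776)² = 602176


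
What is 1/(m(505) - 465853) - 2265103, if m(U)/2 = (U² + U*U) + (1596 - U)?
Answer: -1260368997186/556429 ≈ -2.2651e+6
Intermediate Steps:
m(U) = 3192 - 2*U + 4*U² (m(U) = 2*((U² + U*U) + (1596 - U)) = 2*((U² + U²) + (1596 - U)) = 2*(2*U² + (1596 - U)) = 2*(1596 - U + 2*U²) = 3192 - 2*U + 4*U²)
1/(m(505) - 465853) - 2265103 = 1/((3192 - 2*505 + 4*505²) - 465853) - 2265103 = 1/((3192 - 1010 + 4*255025) - 465853) - 2265103 = 1/((3192 - 1010 + 1020100) - 465853) - 2265103 = 1/(1022282 - 465853) - 2265103 = 1/556429 - 2265103 = -1260368997186/556429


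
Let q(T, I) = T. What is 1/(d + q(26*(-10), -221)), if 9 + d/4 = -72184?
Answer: -1/289032 ≈ -3.4598e-6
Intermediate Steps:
d = -288772 (d = -36 + 4*(-72184) = -36 - 288736 = -288772)
1/(d + q(26*(-10), -221)) = 1/(-288772 + 26*(-10)) = 1/(-288772 - 260) = 1/(-289032) = -1/289032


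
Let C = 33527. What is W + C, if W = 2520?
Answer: 36047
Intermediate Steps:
W + C = 2520 + 33527 = 36047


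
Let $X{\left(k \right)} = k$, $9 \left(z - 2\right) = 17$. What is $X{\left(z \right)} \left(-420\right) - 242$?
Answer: $- \frac{5626}{3} \approx -1875.3$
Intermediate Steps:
$z = \frac{35}{9}$ ($z = 2 + \frac{1}{9} \cdot 17 = 2 + \frac{17}{9} = \frac{35}{9} \approx 3.8889$)
$X{\left(z \right)} \left(-420\right) - 242 = \frac{35}{9} \left(-420\right) - 242 = - \frac{4900}{3} - 242 = - \frac{5626}{3}$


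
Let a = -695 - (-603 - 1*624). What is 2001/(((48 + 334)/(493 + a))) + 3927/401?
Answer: 823961139/153182 ≈ 5379.0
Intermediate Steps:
a = 532 (a = -695 - (-603 - 624) = -695 - 1*(-1227) = -695 + 1227 = 532)
2001/(((48 + 334)/(493 + a))) + 3927/401 = 2001/(((48 + 334)/(493 + 532))) + 3927/401 = 2001/((382/1025)) + 3927*(1/401) = 2001/((382*(1/1025))) + 3927/401 = 2001/(382/1025) + 3927/401 = 2001*(1025/382) + 3927/401 = 2051025/382 + 3927/401 = 823961139/153182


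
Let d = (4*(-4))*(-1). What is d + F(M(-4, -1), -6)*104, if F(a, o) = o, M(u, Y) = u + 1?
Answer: -608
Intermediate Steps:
M(u, Y) = 1 + u
d = 16 (d = -16*(-1) = 16)
d + F(M(-4, -1), -6)*104 = 16 - 6*104 = 16 - 624 = -608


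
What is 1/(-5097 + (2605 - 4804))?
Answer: -1/7296 ≈ -0.00013706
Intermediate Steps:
1/(-5097 + (2605 - 4804)) = 1/(-5097 - 2199) = 1/(-7296) = -1/7296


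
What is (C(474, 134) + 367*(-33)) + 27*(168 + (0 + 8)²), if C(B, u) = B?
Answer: -5373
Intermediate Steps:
(C(474, 134) + 367*(-33)) + 27*(168 + (0 + 8)²) = (474 + 367*(-33)) + 27*(168 + (0 + 8)²) = (474 - 12111) + 27*(168 + 8²) = -11637 + 27*(168 + 64) = -11637 + 27*232 = -11637 + 6264 = -5373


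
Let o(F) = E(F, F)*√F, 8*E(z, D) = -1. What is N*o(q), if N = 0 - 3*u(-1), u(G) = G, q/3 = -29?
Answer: -3*I*√87/8 ≈ -3.4978*I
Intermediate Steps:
q = -87 (q = 3*(-29) = -87)
N = 3 (N = 0 - 3*(-1) = 0 + 3 = 3)
E(z, D) = -⅛ (E(z, D) = (⅛)*(-1) = -⅛)
o(F) = -√F/8
N*o(q) = 3*(-I*√87/8) = -3*I*√87/8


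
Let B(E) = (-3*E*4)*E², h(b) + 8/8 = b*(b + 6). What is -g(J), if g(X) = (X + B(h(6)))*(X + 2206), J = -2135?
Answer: 305091757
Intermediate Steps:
h(b) = -1 + b*(6 + b) (h(b) = -1 + b*(b + 6) = -1 + b*(6 + b))
B(E) = -12*E³ (B(E) = (-12*E)*E² = -12*E³)
g(X) = (-4294932 + X)*(2206 + X) (g(X) = (X - 12*(-1 + 6² + 6*6)³)*(X + 2206) = (X - 12*(-1 + 36 + 36)³)*(2206 + X) = (X - 12*71³)*(2206 + X) = (X - 12*357911)*(2206 + X) = (X - 4294932)*(2206 + X) = (-4294932 + X)*(2206 + X))
-g(J) = -(-9474619992 + (-2135)² - 4292726*(-2135)) = -(-9474619992 + 4558225 + 9164970010) = -1*(-305091757) = 305091757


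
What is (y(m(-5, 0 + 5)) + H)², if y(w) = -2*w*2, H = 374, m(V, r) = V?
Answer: 155236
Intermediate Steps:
y(w) = -4*w
(y(m(-5, 0 + 5)) + H)² = (-4*(-5) + 374)² = (20 + 374)² = 394² = 155236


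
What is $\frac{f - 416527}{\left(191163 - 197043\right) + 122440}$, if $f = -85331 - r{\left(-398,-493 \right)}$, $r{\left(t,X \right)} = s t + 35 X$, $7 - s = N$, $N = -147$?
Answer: $- \frac{423311}{116560} \approx -3.6317$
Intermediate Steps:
$s = 154$ ($s = 7 - -147 = 7 + 147 = 154$)
$r{\left(t,X \right)} = 35 X + 154 t$ ($r{\left(t,X \right)} = 154 t + 35 X = 35 X + 154 t$)
$f = -6784$ ($f = -85331 - \left(35 \left(-493\right) + 154 \left(-398\right)\right) = -85331 - \left(-17255 - 61292\right) = -85331 - -78547 = -85331 + 78547 = -6784$)
$\frac{f - 416527}{\left(191163 - 197043\right) + 122440} = \frac{-6784 - 416527}{\left(191163 - 197043\right) + 122440} = - \frac{423311}{\left(191163 - 197043\right) + 122440} = - \frac{423311}{-5880 + 122440} = - \frac{423311}{116560}$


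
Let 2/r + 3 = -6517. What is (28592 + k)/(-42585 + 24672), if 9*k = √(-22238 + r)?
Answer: -28592/17913 - I*√59084143015/262783710 ≈ -1.5962 - 0.00092499*I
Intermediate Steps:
r = -1/3260 (r = 2/(-3 - 6517) = 2/(-6520) = 2*(-1/6520) = -1/3260 ≈ -0.00030675)
k = I*√59084143015/14670 (k = √(-22238 - 1/3260)/9 = √(-72495881/3260)/9 = (I*√59084143015/1630)/9 = I*√59084143015/14670 ≈ 16.569*I)
(28592 + k)/(-42585 + 24672) = (28592 + I*√59084143015/14670)/(-42585 + 24672) = (28592 + I*√59084143015/14670)/(-17913) = (28592 + I*√59084143015/14670)*(-1/17913) = -28592/17913 - I*√59084143015/262783710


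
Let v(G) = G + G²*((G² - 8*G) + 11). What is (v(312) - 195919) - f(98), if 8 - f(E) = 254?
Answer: 9233759135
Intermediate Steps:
f(E) = -246 (f(E) = 8 - 1*254 = 8 - 254 = -246)
v(G) = G + G²*(11 + G² - 8*G)
(v(312) - 195919) - f(98) = (312*(1 + 312³ - 8*312² + 11*312) - 195919) - 1*(-246) = (312*(1 + 30371328 - 8*97344 + 3432) - 195919) + 246 = (312*(1 + 30371328 - 778752 + 3432) - 195919) + 246 = (312*29596009 - 195919) + 246 = (9233954808 - 195919) + 246 = 9233758889 + 246 = 9233759135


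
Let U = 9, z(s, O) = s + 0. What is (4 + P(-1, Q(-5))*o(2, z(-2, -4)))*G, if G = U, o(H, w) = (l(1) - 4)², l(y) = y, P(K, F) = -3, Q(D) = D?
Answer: -207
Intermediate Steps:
z(s, O) = s
o(H, w) = 9 (o(H, w) = (1 - 4)² = (-3)² = 9)
G = 9
(4 + P(-1, Q(-5))*o(2, z(-2, -4)))*G = (4 - 3*9)*9 = (4 - 27)*9 = -23*9 = -207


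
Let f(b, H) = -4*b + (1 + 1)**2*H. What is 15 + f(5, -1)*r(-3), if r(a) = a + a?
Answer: 159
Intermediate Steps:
r(a) = 2*a
f(b, H) = -4*b + 4*H (f(b, H) = -4*b + 2**2*H = -4*b + 4*H)
15 + f(5, -1)*r(-3) = 15 + (-4*5 + 4*(-1))*(2*(-3)) = 15 + (-20 - 4)*(-6) = 15 - 24*(-6) = 15 + 144 = 159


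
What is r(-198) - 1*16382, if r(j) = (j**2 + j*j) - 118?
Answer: 61908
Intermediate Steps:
r(j) = -118 + 2*j**2 (r(j) = (j**2 + j**2) - 118 = 2*j**2 - 118 = -118 + 2*j**2)
r(-198) - 1*16382 = (-118 + 2*(-198)**2) - 1*16382 = (-118 + 2*39204) - 16382 = (-118 + 78408) - 16382 = 78290 - 16382 = 61908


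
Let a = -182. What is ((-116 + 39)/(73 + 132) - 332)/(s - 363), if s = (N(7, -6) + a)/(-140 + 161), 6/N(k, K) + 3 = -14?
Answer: 24324909/27201655 ≈ 0.89424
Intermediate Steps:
N(k, K) = -6/17 (N(k, K) = 6/(-3 - 14) = 6/(-17) = 6*(-1/17) = -6/17)
s = -3100/357 (s = (-6/17 - 182)/(-140 + 161) = -3100/17/21 = -3100/17*1/21 = -3100/357 ≈ -8.6835)
((-116 + 39)/(73 + 132) - 332)/(s - 363) = ((-116 + 39)/(73 + 132) - 332)/(-3100/357 - 363) = (-77/205 - 332)/(-132691/357) = (-77*1/205 - 332)*(-357/132691) = (-77/205 - 332)*(-357/132691) = -68137/205*(-357/132691) = 24324909/27201655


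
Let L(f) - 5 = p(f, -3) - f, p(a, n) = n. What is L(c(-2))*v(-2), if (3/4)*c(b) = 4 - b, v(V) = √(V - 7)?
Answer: -18*I ≈ -18.0*I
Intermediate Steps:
v(V) = √(-7 + V)
c(b) = 16/3 - 4*b/3 (c(b) = 4*(4 - b)/3 = 16/3 - 4*b/3)
L(f) = 2 - f (L(f) = 5 + (-3 - f) = 2 - f)
L(c(-2))*v(-2) = (2 - (16/3 - 4/3*(-2)))*√(-7 - 2) = (2 - (16/3 + 8/3))*√(-9) = (2 - 1*8)*(3*I) = (2 - 8)*(3*I) = -18*I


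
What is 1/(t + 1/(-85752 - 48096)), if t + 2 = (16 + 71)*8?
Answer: 133848/92890511 ≈ 0.0014409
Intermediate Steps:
t = 694 (t = -2 + (16 + 71)*8 = -2 + 87*8 = -2 + 696 = 694)
1/(t + 1/(-85752 - 48096)) = 1/(694 + 1/(-85752 - 48096)) = 1/(694 + 1/(-133848)) = 1/(694 - 1/133848) = 1/(92890511/133848) = 133848/92890511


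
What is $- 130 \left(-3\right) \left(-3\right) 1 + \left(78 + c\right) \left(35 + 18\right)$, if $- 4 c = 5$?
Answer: $\frac{11591}{4} \approx 2897.8$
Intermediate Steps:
$c = - \frac{5}{4}$ ($c = \left(- \frac{1}{4}\right) 5 = - \frac{5}{4} \approx -1.25$)
$- 130 \left(-3\right) \left(-3\right) 1 + \left(78 + c\right) \left(35 + 18\right) = - 130 \left(-3\right) \left(-3\right) 1 + \left(78 - \frac{5}{4}\right) \left(35 + 18\right) = - 130 \cdot 9 \cdot 1 + \frac{307}{4} \cdot 53 = \left(-130\right) 9 + \frac{16271}{4} = -1170 + \frac{16271}{4} = \frac{11591}{4}$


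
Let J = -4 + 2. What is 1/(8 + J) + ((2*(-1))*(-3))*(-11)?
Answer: -395/6 ≈ -65.833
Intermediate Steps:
J = -2
1/(8 + J) + ((2*(-1))*(-3))*(-11) = 1/(8 - 2) + ((2*(-1))*(-3))*(-11) = 1/6 - 2*(-3)*(-11) = ⅙ + 6*(-11) = ⅙ - 66 = -395/6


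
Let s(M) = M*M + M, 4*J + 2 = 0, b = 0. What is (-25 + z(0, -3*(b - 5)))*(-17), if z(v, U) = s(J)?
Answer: 1717/4 ≈ 429.25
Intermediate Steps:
J = -½ (J = -½ + (¼)*0 = -½ + 0 = -½ ≈ -0.50000)
s(M) = M + M² (s(M) = M² + M = M + M²)
z(v, U) = -¼ (z(v, U) = -(1 - ½)/2 = -½*½ = -¼)
(-25 + z(0, -3*(b - 5)))*(-17) = (-25 - ¼)*(-17) = -101/4*(-17) = 1717/4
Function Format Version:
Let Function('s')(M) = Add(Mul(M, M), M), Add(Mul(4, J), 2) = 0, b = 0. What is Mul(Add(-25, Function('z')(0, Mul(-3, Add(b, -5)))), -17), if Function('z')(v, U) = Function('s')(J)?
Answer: Rational(1717, 4) ≈ 429.25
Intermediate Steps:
J = Rational(-1, 2) (J = Add(Rational(-1, 2), Mul(Rational(1, 4), 0)) = Add(Rational(-1, 2), 0) = Rational(-1, 2) ≈ -0.50000)
Function('s')(M) = Add(M, Pow(M, 2)) (Function('s')(M) = Add(Pow(M, 2), M) = Add(M, Pow(M, 2)))
Function('z')(v, U) = Rational(-1, 4) (Function('z')(v, U) = Mul(Rational(-1, 2), Add(1, Rational(-1, 2))) = Mul(Rational(-1, 2), Rational(1, 2)) = Rational(-1, 4))
Mul(Add(-25, Function('z')(0, Mul(-3, Add(b, -5)))), -17) = Mul(Add(-25, Rational(-1, 4)), -17) = Mul(Rational(-101, 4), -17) = Rational(1717, 4)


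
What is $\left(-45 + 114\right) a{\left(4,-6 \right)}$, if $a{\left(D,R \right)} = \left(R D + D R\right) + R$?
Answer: $-3726$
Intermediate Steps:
$a{\left(D,R \right)} = R + 2 D R$ ($a{\left(D,R \right)} = \left(D R + D R\right) + R = 2 D R + R = R + 2 D R$)
$\left(-45 + 114\right) a{\left(4,-6 \right)} = \left(-45 + 114\right) \left(- 6 \left(1 + 2 \cdot 4\right)\right) = 69 \left(- 6 \left(1 + 8\right)\right) = 69 \left(\left(-6\right) 9\right) = 69 \left(-54\right) = -3726$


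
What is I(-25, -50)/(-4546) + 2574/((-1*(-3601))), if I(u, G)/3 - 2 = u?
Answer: 919221/1259242 ≈ 0.72998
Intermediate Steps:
I(u, G) = 6 + 3*u
I(-25, -50)/(-4546) + 2574/((-1*(-3601))) = (6 + 3*(-25))/(-4546) + 2574/((-1*(-3601))) = (6 - 75)*(-1/4546) + 2574/3601 = -69*(-1/4546) + 2574*(1/3601) = 69/4546 + 198/277 = 919221/1259242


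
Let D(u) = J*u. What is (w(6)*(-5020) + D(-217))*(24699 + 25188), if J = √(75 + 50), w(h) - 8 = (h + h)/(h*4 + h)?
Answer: -2103635016 - 54127395*√5 ≈ -2.2247e+9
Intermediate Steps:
w(h) = 42/5 (w(h) = 8 + (h + h)/(h*4 + h) = 8 + (2*h)/(4*h + h) = 8 + (2*h)/((5*h)) = 8 + (2*h)*(1/(5*h)) = 8 + ⅖ = 42/5)
J = 5*√5 (J = √125 = 5*√5 ≈ 11.180)
D(u) = 5*u*√5 (D(u) = (5*√5)*u = 5*u*√5)
(w(6)*(-5020) + D(-217))*(24699 + 25188) = ((42/5)*(-5020) + 5*(-217)*√5)*(24699 + 25188) = (-42168 - 1085*√5)*49887 = -2103635016 - 54127395*√5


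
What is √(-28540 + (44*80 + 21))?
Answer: I*√24999 ≈ 158.11*I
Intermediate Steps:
√(-28540 + (44*80 + 21)) = √(-28540 + (3520 + 21)) = √(-28540 + 3541) = √(-24999) = I*√24999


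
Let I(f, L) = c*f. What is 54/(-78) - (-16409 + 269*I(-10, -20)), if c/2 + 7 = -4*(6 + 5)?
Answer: -3353632/13 ≈ -2.5797e+5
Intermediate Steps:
c = -102 (c = -14 + 2*(-4*(6 + 5)) = -14 + 2*(-4*11) = -14 + 2*(-44) = -14 - 88 = -102)
I(f, L) = -102*f
54/(-78) - (-16409 + 269*I(-10, -20)) = 54/(-78) - 269/(1/(-61 - 102*(-10))) = 54*(-1/78) - 269/(1/(-61 + 1020)) = -9/13 - 269/(1/959) = -9/13 - 269/1/959 = -9/13 - 269*959 = -9/13 - 257971 = -3353632/13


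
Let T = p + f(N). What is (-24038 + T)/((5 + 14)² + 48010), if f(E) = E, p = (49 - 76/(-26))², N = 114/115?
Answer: -414762389/940090385 ≈ -0.44119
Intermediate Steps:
N = 114/115 (N = 114*(1/115) = 114/115 ≈ 0.99130)
p = 455625/169 (p = (49 - 76*(-1/26))² = (49 + 38/13)² = (675/13)² = 455625/169 ≈ 2696.0)
T = 52416141/19435 (T = 455625/169 + 114/115 = 52416141/19435 ≈ 2697.0)
(-24038 + T)/((5 + 14)² + 48010) = (-24038 + 52416141/19435)/((5 + 14)² + 48010) = -414762389/(19435*(19² + 48010)) = -414762389/(19435*(361 + 48010)) = -414762389/19435/48371 = -414762389/19435*1/48371 = -414762389/940090385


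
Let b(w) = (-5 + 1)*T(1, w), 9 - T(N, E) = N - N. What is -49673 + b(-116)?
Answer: -49709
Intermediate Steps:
T(N, E) = 9 (T(N, E) = 9 - (N - N) = 9 - 1*0 = 9 + 0 = 9)
b(w) = -36 (b(w) = (-5 + 1)*9 = -4*9 = -36)
-49673 + b(-116) = -49673 - 36 = -49709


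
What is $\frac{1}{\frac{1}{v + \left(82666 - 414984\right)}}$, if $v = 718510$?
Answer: $386192$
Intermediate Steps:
$\frac{1}{\frac{1}{v + \left(82666 - 414984\right)}} = \frac{1}{\frac{1}{718510 + \left(82666 - 414984\right)}} = \frac{1}{\frac{1}{718510 - 332318}} = \frac{1}{\frac{1}{386192}} = 386192$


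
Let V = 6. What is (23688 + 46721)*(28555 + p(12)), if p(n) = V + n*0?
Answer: 2010951449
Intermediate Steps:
p(n) = 6 (p(n) = 6 + n*0 = 6 + 0 = 6)
(23688 + 46721)*(28555 + p(12)) = (23688 + 46721)*(28555 + 6) = 70409*28561 = 2010951449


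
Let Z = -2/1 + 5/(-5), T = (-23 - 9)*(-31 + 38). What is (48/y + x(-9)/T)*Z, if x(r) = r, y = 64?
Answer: -531/224 ≈ -2.3705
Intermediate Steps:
T = -224 (T = -32*7 = -224)
Z = -3 (Z = -2*1 + 5*(-1/5) = -2 - 1 = -3)
(48/y + x(-9)/T)*Z = (48/64 - 9/(-224))*(-3) = (48*(1/64) - 9*(-1/224))*(-3) = (3/4 + 9/224)*(-3) = (177/224)*(-3) = -531/224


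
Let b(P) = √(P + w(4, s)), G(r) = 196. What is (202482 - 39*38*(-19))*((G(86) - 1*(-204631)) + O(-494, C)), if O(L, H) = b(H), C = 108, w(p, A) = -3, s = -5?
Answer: 47241299280 + 230640*√105 ≈ 4.7244e+10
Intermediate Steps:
b(P) = √(-3 + P) (b(P) = √(P - 3) = √(-3 + P))
O(L, H) = √(-3 + H)
(202482 - 39*38*(-19))*((G(86) - 1*(-204631)) + O(-494, C)) = (202482 - 39*38*(-19))*((196 - 1*(-204631)) + √(-3 + 108)) = (202482 - 1482*(-19))*((196 + 204631) + √105) = (202482 + 28158)*(204827 + √105) = 230640*(204827 + √105) = 47241299280 + 230640*√105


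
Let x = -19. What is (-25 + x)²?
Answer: 1936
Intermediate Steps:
(-25 + x)² = (-25 - 19)² = (-44)² = 1936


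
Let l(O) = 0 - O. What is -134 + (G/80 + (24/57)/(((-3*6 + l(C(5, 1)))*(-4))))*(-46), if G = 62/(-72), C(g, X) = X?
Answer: -69533647/519840 ≈ -133.76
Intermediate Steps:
l(O) = -O
G = -31/36 (G = 62*(-1/72) = -31/36 ≈ -0.86111)
-134 + (G/80 + (24/57)/(((-3*6 + l(C(5, 1)))*(-4))))*(-46) = -134 + (-31/36/80 + (24/57)/(((-3*6 - 1*1)*(-4))))*(-46) = -134 + (-31/36*1/80 + (24*(1/57))/(((-18 - 1)*(-4))))*(-46) = -134 + (-31/2880 + 8/(19*((-19*(-4)))))*(-46) = -134 + (-31/2880 + (8/19)/76)*(-46) = -134 + (-31/2880 + (8/19)*(1/76))*(-46) = -134 + (-31/2880 + 2/361)*(-46) = -134 - 5431/1039680*(-46) = -134 + 124913/519840 = -69533647/519840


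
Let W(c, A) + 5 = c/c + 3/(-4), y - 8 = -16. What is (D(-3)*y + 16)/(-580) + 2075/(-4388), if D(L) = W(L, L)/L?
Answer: -182719/381756 ≈ -0.47863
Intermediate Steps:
y = -8 (y = 8 - 16 = -8)
W(c, A) = -19/4 (W(c, A) = -5 + (c/c + 3/(-4)) = -5 + (1 + 3*(-¼)) = -5 + (1 - ¾) = -5 + ¼ = -19/4)
D(L) = -19/(4*L)
(D(-3)*y + 16)/(-580) + 2075/(-4388) = (-19/4/(-3)*(-8) + 16)/(-580) + 2075/(-4388) = (-19/4*(-⅓)*(-8) + 16)*(-1/580) + 2075*(-1/4388) = ((19/12)*(-8) + 16)*(-1/580) - 2075/4388 = (-38/3 + 16)*(-1/580) - 2075/4388 = (10/3)*(-1/580) - 2075/4388 = -1/174 - 2075/4388 = -182719/381756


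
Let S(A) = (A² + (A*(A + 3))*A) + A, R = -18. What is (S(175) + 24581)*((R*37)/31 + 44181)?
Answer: 7538274974295/31 ≈ 2.4317e+11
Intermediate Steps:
S(A) = A + A² + A²*(3 + A) (S(A) = (A² + (A*(3 + A))*A) + A = (A² + A²*(3 + A)) + A = A + A² + A²*(3 + A))
(S(175) + 24581)*((R*37)/31 + 44181) = (175*(1 + 175² + 4*175) + 24581)*(-18*37/31 + 44181) = (175*(1 + 30625 + 700) + 24581)*(-666*1/31 + 44181) = (175*31326 + 24581)*(-666/31 + 44181) = (5482050 + 24581)*(1368945/31) = 5506631*(1368945/31) = 7538274974295/31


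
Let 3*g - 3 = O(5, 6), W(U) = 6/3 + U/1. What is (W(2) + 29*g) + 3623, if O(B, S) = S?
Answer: 3714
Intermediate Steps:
W(U) = 2 + U (W(U) = 6*(1/3) + U*1 = 2 + U)
g = 3 (g = 1 + (1/3)*6 = 1 + 2 = 3)
(W(2) + 29*g) + 3623 = ((2 + 2) + 29*3) + 3623 = (4 + 87) + 3623 = 91 + 3623 = 3714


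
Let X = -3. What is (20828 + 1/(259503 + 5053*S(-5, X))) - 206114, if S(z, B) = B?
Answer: -45273522383/244344 ≈ -1.8529e+5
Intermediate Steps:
(20828 + 1/(259503 + 5053*S(-5, X))) - 206114 = (20828 + 1/(259503 + 5053*(-3))) - 206114 = (20828 + 1/(259503 - 15159)) - 206114 = (20828 + 1/244344) - 206114 = 5089196833/244344 - 206114 = -45273522383/244344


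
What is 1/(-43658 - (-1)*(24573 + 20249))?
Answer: 1/1164 ≈ 0.00085911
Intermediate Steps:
1/(-43658 - (-1)*(24573 + 20249)) = 1/(-43658 - (-1)*44822) = 1/(-43658 - 1*(-44822)) = 1/(-43658 + 44822) = 1/1164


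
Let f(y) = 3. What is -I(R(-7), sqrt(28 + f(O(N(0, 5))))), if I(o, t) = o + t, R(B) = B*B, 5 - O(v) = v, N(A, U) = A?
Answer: -49 - sqrt(31) ≈ -54.568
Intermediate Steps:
O(v) = 5 - v
R(B) = B**2
-I(R(-7), sqrt(28 + f(O(N(0, 5))))) = -((-7)**2 + sqrt(28 + 3)) = -(49 + sqrt(31)) = -49 - sqrt(31)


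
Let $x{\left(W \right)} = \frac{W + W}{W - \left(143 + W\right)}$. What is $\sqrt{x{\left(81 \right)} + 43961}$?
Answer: $\frac{\sqrt{898935323}}{143} \approx 209.67$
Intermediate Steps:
$x{\left(W \right)} = - \frac{2 W}{143}$ ($x{\left(W \right)} = \frac{2 W}{-143} = 2 W \left(- \frac{1}{143}\right) = - \frac{2 W}{143}$)
$\sqrt{x{\left(81 \right)} + 43961} = \sqrt{\left(- \frac{2}{143}\right) 81 + 43961} = \sqrt{- \frac{162}{143} + 43961} = \sqrt{\frac{6286261}{143}} = \frac{\sqrt{898935323}}{143}$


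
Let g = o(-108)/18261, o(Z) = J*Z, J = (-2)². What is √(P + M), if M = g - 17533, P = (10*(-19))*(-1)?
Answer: I*√71398470855/2029 ≈ 131.69*I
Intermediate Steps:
J = 4
o(Z) = 4*Z
g = -48/2029 (g = (4*(-108))/18261 = -432*1/18261 = -48/2029 ≈ -0.023657)
P = 190 (P = -190*(-1) = 190)
M = -35574505/2029 (M = -48/2029 - 17533 = -35574505/2029 ≈ -17533.)
√(P + M) = √(190 - 35574505/2029) = √(-35188995/2029) = I*√71398470855/2029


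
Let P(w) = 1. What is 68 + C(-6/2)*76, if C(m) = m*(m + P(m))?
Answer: 524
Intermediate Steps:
C(m) = m*(1 + m) (C(m) = m*(m + 1) = m*(1 + m))
68 + C(-6/2)*76 = 68 + ((-6/2)*(1 - 6/2))*76 = 68 + ((-6*1/2)*(1 - 6*1/2))*76 = 68 - 3*(1 - 3)*76 = 68 - 3*(-2)*76 = 68 + 6*76 = 68 + 456 = 524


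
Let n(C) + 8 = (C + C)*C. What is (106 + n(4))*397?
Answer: 51610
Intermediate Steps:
n(C) = -8 + 2*C² (n(C) = -8 + (C + C)*C = -8 + (2*C)*C = -8 + 2*C²)
(106 + n(4))*397 = (106 + (-8 + 2*4²))*397 = (106 + (-8 + 2*16))*397 = (106 + (-8 + 32))*397 = (106 + 24)*397 = 130*397 = 51610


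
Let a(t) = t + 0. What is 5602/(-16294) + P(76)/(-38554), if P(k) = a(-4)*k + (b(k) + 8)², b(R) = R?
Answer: -81499149/157049719 ≈ -0.51894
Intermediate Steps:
a(t) = t
P(k) = (8 + k)² - 4*k (P(k) = -4*k + (k + 8)² = -4*k + (8 + k)² = (8 + k)² - 4*k)
5602/(-16294) + P(76)/(-38554) = 5602/(-16294) + ((8 + 76)² - 4*76)/(-38554) = 5602*(-1/16294) + (84² - 304)*(-1/38554) = -2801/8147 + (7056 - 304)*(-1/38554) = -2801/8147 + 6752*(-1/38554) = -2801/8147 - 3376/19277 = -81499149/157049719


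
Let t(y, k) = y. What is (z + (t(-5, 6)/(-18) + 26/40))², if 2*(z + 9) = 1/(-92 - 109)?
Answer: 9483059161/145443600 ≈ 65.201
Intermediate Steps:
z = -3619/402 (z = -9 + 1/(2*(-92 - 109)) = -9 + (½)/(-201) = -9 + (½)*(-1/201) = -9 - 1/402 = -3619/402 ≈ -9.0025)
(z + (t(-5, 6)/(-18) + 26/40))² = (-3619/402 + (-5/(-18) + 26/40))² = (-3619/402 + (-5*(-1/18) + 26*(1/40)))² = (-3619/402 + (5/18 + 13/20))² = (-3619/402 + 167/180)² = (-97381/12060)² = 9483059161/145443600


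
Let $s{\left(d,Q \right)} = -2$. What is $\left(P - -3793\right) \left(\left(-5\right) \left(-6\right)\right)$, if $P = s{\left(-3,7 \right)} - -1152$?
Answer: $148290$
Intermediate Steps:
$P = 1150$ ($P = -2 - -1152 = -2 + 1152 = 1150$)
$\left(P - -3793\right) \left(\left(-5\right) \left(-6\right)\right) = \left(1150 - -3793\right) \left(\left(-5\right) \left(-6\right)\right) = \left(1150 + 3793\right) 30 = 4943 \cdot 30 = 148290$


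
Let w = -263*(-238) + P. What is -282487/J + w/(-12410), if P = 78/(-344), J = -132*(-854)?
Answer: -56769323161/7519380330 ≈ -7.5497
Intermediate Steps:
J = 112728
P = -39/172 (P = 78*(-1/344) = -39/172 ≈ -0.22674)
w = 10766129/172 (w = -263*(-238) - 39/172 = 62594 - 39/172 = 10766129/172 ≈ 62594.)
-282487/J + w/(-12410) = -282487/112728 + (10766129/172)/(-12410) = -282487*1/112728 + (10766129/172)*(-1/12410) = -282487/112728 - 10766129/2134520 = -56769323161/7519380330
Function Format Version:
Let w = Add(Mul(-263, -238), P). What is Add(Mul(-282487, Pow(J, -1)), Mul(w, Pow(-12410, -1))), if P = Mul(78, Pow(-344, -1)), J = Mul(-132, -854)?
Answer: Rational(-56769323161, 7519380330) ≈ -7.5497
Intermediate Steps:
J = 112728
P = Rational(-39, 172) (P = Mul(78, Rational(-1, 344)) = Rational(-39, 172) ≈ -0.22674)
w = Rational(10766129, 172) (w = Add(Mul(-263, -238), Rational(-39, 172)) = Add(62594, Rational(-39, 172)) = Rational(10766129, 172) ≈ 62594.)
Add(Mul(-282487, Pow(J, -1)), Mul(w, Pow(-12410, -1))) = Add(Mul(-282487, Pow(112728, -1)), Mul(Rational(10766129, 172), Pow(-12410, -1))) = Add(Mul(-282487, Rational(1, 112728)), Mul(Rational(10766129, 172), Rational(-1, 12410))) = Add(Rational(-282487, 112728), Rational(-10766129, 2134520)) = Rational(-56769323161, 7519380330)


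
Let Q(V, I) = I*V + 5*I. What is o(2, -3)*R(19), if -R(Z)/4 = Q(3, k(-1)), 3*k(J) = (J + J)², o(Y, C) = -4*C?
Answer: -512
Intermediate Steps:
k(J) = 4*J²/3 (k(J) = (J + J)²/3 = (2*J)²/3 = (4*J²)/3 = 4*J²/3)
Q(V, I) = 5*I + I*V
R(Z) = -128/3 (R(Z) = -4*(4/3)*(-1)²*(5 + 3) = -4*(4/3)*1*8 = -16*8/3 = -4*32/3 = -128/3)
o(2, -3)*R(19) = -4*(-3)*(-128/3) = 12*(-128/3) = -512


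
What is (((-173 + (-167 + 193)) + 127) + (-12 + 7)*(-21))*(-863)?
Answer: -73355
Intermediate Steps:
(((-173 + (-167 + 193)) + 127) + (-12 + 7)*(-21))*(-863) = (((-173 + 26) + 127) - 5*(-21))*(-863) = ((-147 + 127) + 105)*(-863) = (-20 + 105)*(-863) = 85*(-863) = -73355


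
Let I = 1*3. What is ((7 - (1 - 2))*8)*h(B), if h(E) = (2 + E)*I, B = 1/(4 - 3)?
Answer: 576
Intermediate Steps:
B = 1 (B = 1/1 = 1)
I = 3
h(E) = 6 + 3*E (h(E) = (2 + E)*3 = 6 + 3*E)
((7 - (1 - 2))*8)*h(B) = ((7 - (1 - 2))*8)*(6 + 3*1) = ((7 - (-1))*8)*(6 + 3) = ((7 - 1*(-1))*8)*9 = ((7 + 1)*8)*9 = (8*8)*9 = 64*9 = 576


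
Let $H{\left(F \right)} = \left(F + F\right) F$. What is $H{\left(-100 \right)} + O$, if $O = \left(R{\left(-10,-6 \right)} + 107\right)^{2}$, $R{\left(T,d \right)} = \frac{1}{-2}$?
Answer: $\frac{125369}{4} \approx 31342.0$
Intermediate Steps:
$R{\left(T,d \right)} = - \frac{1}{2}$
$H{\left(F \right)} = 2 F^{2}$ ($H{\left(F \right)} = 2 F F = 2 F^{2}$)
$O = \frac{45369}{4}$ ($O = \left(- \frac{1}{2} + 107\right)^{2} = \left(\frac{213}{2}\right)^{2} = \frac{45369}{4} \approx 11342.0$)
$H{\left(-100 \right)} + O = 2 \left(-100\right)^{2} + \frac{45369}{4} = 2 \cdot 10000 + \frac{45369}{4} = 20000 + \frac{45369}{4} = \frac{125369}{4}$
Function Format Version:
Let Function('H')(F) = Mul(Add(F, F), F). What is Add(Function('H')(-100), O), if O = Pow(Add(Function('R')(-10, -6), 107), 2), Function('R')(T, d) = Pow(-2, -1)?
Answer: Rational(125369, 4) ≈ 31342.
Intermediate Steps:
Function('R')(T, d) = Rational(-1, 2)
Function('H')(F) = Mul(2, Pow(F, 2)) (Function('H')(F) = Mul(Mul(2, F), F) = Mul(2, Pow(F, 2)))
O = Rational(45369, 4) (O = Pow(Add(Rational(-1, 2), 107), 2) = Pow(Rational(213, 2), 2) = Rational(45369, 4) ≈ 11342.)
Add(Function('H')(-100), O) = Add(Mul(2, Pow(-100, 2)), Rational(45369, 4)) = Add(Mul(2, 10000), Rational(45369, 4)) = Add(20000, Rational(45369, 4)) = Rational(125369, 4)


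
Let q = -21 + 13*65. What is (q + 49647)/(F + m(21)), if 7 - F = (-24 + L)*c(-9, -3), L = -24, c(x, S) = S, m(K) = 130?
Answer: -50471/7 ≈ -7210.1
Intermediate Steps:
F = -137 (F = 7 - (-24 - 24)*(-3) = 7 - (-48)*(-3) = 7 - 1*144 = 7 - 144 = -137)
q = 824 (q = -21 + 845 = 824)
(q + 49647)/(F + m(21)) = (824 + 49647)/(-137 + 130) = 50471/(-7) = 50471*(-⅐) = -50471/7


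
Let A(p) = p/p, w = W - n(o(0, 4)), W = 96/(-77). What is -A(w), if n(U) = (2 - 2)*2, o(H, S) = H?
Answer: -1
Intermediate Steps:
n(U) = 0 (n(U) = 0*2 = 0)
W = -96/77 (W = 96*(-1/77) = -96/77 ≈ -1.2468)
w = -96/77 (w = -96/77 - 1*0 = -96/77 + 0 = -96/77 ≈ -1.2468)
A(p) = 1
-A(w) = -1*1 = -1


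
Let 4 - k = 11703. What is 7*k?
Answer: -81893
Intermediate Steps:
k = -11699 (k = 4 - 1*11703 = 4 - 11703 = -11699)
7*k = 7*(-11699) = -81893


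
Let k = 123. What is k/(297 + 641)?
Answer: 123/938 ≈ 0.13113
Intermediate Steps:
k/(297 + 641) = 123/(297 + 641) = 123/938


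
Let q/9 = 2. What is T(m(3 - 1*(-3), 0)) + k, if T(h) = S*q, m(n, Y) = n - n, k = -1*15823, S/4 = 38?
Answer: -13087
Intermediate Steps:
S = 152 (S = 4*38 = 152)
q = 18 (q = 9*2 = 18)
k = -15823
m(n, Y) = 0
T(h) = 2736 (T(h) = 152*18 = 2736)
T(m(3 - 1*(-3), 0)) + k = 2736 - 15823 = -13087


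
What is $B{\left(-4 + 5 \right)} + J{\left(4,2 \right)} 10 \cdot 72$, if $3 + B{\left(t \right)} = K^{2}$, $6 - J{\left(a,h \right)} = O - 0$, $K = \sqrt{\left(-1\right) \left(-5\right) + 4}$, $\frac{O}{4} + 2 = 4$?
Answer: $-1434$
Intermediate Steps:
$O = 8$ ($O = -8 + 4 \cdot 4 = -8 + 16 = 8$)
$K = 3$ ($K = \sqrt{5 + 4} = \sqrt{9} = 3$)
$J{\left(a,h \right)} = -2$ ($J{\left(a,h \right)} = 6 - \left(8 - 0\right) = 6 - \left(8 + 0\right) = 6 - 8 = -2$)
$B{\left(t \right)} = 6$ ($B{\left(t \right)} = -3 + 3^{2} = -3 + 9 = 6$)
$B{\left(-4 + 5 \right)} + J{\left(4,2 \right)} 10 \cdot 72 = 6 + \left(-2\right) 10 \cdot 72 = 6 - 1440 = -1434$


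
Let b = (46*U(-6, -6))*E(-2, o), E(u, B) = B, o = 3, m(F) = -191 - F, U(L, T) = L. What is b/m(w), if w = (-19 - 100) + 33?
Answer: 276/35 ≈ 7.8857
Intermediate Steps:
w = -86 (w = -119 + 33 = -86)
b = -828 (b = (46*(-6))*3 = -276*3 = -828)
b/m(w) = -828/(-191 - 1*(-86)) = -828/(-191 + 86) = -828/(-105) = -828*(-1/105) = 276/35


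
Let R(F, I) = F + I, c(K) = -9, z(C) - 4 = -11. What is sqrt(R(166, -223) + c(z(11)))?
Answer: I*sqrt(66) ≈ 8.124*I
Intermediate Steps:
z(C) = -7 (z(C) = 4 - 11 = -7)
sqrt(R(166, -223) + c(z(11))) = sqrt((166 - 223) - 9) = sqrt(-57 - 9) = sqrt(-66) = I*sqrt(66)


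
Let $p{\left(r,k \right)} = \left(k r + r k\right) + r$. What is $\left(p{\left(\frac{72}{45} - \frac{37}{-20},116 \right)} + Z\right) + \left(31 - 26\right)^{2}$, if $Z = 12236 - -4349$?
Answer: $\frac{348277}{20} \approx 17414.0$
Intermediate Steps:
$Z = 16585$ ($Z = 12236 + 4349 = 16585$)
$p{\left(r,k \right)} = r + 2 k r$ ($p{\left(r,k \right)} = \left(k r + k r\right) + r = 2 k r + r = r + 2 k r$)
$\left(p{\left(\frac{72}{45} - \frac{37}{-20},116 \right)} + Z\right) + \left(31 - 26\right)^{2} = \left(\left(\frac{72}{45} - \frac{37}{-20}\right) \left(1 + 2 \cdot 116\right) + 16585\right) + \left(31 - 26\right)^{2} = \left(\left(72 \cdot \frac{1}{45} - - \frac{37}{20}\right) \left(1 + 232\right) + 16585\right) + 5^{2} = \left(\left(\frac{8}{5} + \frac{37}{20}\right) 233 + 16585\right) + 25 = \left(\frac{69}{20} \cdot 233 + 16585\right) + 25 = \left(\frac{16077}{20} + 16585\right) + 25 = \frac{347777}{20} + 25 = \frac{348277}{20}$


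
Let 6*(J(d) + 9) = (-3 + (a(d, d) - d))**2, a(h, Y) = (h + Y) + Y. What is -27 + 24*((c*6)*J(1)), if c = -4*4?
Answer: 20325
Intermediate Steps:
a(h, Y) = h + 2*Y (a(h, Y) = (Y + h) + Y = h + 2*Y)
c = -16
J(d) = -9 + (-3 + 2*d)**2/6 (J(d) = -9 + (-3 + ((d + 2*d) - d))**2/6 = -9 + (-3 + (3*d - d))**2/6 = -9 + (-3 + 2*d)**2/6)
-27 + 24*((c*6)*J(1)) = -27 + 24*((-16*6)*(-9 + (-3 + 2*1)**2/6)) = -27 + 24*(-96*(-9 + (-3 + 2)**2/6)) = -27 + 24*(-96*(-9 + (1/6)*(-1)**2)) = -27 + 24*(-96*(-9 + (1/6)*1)) = -27 + 24*(-96*(-9 + 1/6)) = -27 + 24*(-96*(-53/6)) = -27 + 24*848 = -27 + 20352 = 20325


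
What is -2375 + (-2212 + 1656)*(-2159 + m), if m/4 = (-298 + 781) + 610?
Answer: -1232803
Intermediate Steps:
m = 4372 (m = 4*((-298 + 781) + 610) = 4*(483 + 610) = 4*1093 = 4372)
-2375 + (-2212 + 1656)*(-2159 + m) = -2375 + (-2212 + 1656)*(-2159 + 4372) = -2375 - 556*2213 = -2375 - 1230428 = -1232803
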